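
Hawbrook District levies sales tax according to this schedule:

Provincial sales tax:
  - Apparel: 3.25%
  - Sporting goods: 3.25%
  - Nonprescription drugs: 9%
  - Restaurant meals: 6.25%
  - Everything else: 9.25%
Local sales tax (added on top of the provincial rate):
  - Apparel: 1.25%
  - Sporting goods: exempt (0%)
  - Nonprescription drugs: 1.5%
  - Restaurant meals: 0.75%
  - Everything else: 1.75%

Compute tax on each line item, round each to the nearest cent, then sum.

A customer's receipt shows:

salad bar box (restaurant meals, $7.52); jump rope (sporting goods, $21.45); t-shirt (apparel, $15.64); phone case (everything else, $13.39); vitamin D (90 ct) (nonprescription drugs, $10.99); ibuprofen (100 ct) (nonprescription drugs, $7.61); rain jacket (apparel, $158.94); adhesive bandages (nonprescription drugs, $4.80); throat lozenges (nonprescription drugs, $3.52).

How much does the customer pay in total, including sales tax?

$257.23

Salad bar box $7.52: restaurant meals → 6.25% + 0.75% local = 7% → $0.53
Jump rope $21.45: sporting goods → 3.25% + 0% local = 3.25% → $0.70
T-shirt $15.64: apparel → 3.25% + 1.25% local = 4.5% → $0.70
Phone case $13.39: everything else → 9.25% + 1.75% local = 11% → $1.47
Vitamin D (90 ct) $10.99: nonprescription drugs → 9% + 1.5% local = 10.5% → $1.15
Ibuprofen (100 ct) $7.61: nonprescription drugs → 9% + 1.5% local = 10.5% → $0.80
Rain jacket $158.94: apparel → 3.25% + 1.25% local = 4.5% → $7.15
Adhesive bandages $4.80: nonprescription drugs → 9% + 1.5% local = 10.5% → $0.50
Throat lozenges $3.52: nonprescription drugs → 9% + 1.5% local = 10.5% → $0.37
Subtotal = $243.86; tax = $13.37; total due = $257.23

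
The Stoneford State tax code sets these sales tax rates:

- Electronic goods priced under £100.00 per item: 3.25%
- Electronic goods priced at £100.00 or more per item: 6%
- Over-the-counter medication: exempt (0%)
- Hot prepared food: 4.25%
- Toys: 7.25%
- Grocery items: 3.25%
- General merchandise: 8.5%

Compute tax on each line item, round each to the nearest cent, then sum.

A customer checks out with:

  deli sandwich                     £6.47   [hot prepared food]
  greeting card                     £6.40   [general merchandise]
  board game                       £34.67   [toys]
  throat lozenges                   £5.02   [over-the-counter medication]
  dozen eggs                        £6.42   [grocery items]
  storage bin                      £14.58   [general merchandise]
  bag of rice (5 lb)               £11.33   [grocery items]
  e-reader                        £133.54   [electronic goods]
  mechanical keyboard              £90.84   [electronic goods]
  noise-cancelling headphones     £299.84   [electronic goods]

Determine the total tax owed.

£34.09

Deli sandwich £6.47: hot prepared food → 4.25% → £0.27
Greeting card £6.40: general merchandise → 8.5% → £0.54
Board game £34.67: toys → 7.25% → £2.51
Throat lozenges £5.02: over-the-counter medication → 0% → £0.00
Dozen eggs £6.42: grocery items → 3.25% → £0.21
Storage bin £14.58: general merchandise → 8.5% → £1.24
Bag of rice (5 lb) £11.33: grocery items → 3.25% → £0.37
E-reader £133.54: electronic goods, £100.00 or more → 6% → £8.01
Mechanical keyboard £90.84: electronic goods, under £100.00 → 3.25% → £2.95
Noise-cancelling headphones £299.84: electronic goods, £100.00 or more → 6% → £17.99
Total tax = £0.27 + £0.54 + £2.51 + £0.21 + £1.24 + £0.37 + £8.01 + £2.95 + £17.99 = £34.09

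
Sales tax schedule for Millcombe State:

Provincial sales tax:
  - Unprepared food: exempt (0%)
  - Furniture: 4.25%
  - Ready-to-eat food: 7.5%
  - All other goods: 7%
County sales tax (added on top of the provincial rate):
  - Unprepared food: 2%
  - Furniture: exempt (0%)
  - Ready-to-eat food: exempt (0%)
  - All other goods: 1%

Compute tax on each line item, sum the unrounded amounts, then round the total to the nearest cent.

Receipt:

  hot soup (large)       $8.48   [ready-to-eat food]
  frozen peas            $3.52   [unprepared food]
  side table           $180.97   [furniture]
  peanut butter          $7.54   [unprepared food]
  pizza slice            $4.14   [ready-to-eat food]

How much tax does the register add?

$8.86

Hot soup (large) $8.48: ready-to-eat food → 7.5% + 0% county = 7.5% → $0.636
Frozen peas $3.52: unprepared food → 0% + 2% county = 2% → $0.0704
Side table $180.97: furniture → 4.25% + 0% county = 4.25% → $7.691225
Peanut butter $7.54: unprepared food → 0% + 2% county = 2% → $0.1508
Pizza slice $4.14: ready-to-eat food → 7.5% + 0% county = 7.5% → $0.3105
Unrounded tax sum = $8.858925 → $8.86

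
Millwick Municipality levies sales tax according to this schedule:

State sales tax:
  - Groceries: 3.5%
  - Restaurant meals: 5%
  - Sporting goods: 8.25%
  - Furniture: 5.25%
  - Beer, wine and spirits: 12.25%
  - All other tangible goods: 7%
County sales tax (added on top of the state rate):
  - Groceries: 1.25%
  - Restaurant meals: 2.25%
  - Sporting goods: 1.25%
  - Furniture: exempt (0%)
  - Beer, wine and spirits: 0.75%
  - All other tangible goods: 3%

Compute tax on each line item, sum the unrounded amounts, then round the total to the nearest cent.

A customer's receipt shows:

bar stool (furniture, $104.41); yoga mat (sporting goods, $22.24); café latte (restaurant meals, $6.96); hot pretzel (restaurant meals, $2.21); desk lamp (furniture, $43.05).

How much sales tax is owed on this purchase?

Bar stool $104.41: furniture → 5.25% + 0% county = 5.25% → $5.481525
Yoga mat $22.24: sporting goods → 8.25% + 1.25% county = 9.5% → $2.1128
Café latte $6.96: restaurant meals → 5% + 2.25% county = 7.25% → $0.5046
Hot pretzel $2.21: restaurant meals → 5% + 2.25% county = 7.25% → $0.160225
Desk lamp $43.05: furniture → 5.25% + 0% county = 5.25% → $2.260125
Unrounded tax sum = $10.519275 → $10.52

$10.52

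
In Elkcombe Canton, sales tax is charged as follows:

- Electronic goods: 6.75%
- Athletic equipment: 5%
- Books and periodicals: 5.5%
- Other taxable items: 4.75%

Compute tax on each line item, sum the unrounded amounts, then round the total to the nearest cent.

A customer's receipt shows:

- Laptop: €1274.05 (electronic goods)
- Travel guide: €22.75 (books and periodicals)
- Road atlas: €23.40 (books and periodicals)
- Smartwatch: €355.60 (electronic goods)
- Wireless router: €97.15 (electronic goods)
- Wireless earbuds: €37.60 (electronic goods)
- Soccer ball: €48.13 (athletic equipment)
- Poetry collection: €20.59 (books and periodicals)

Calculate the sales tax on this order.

€125.17

Laptop €1274.05: electronic goods → 6.75% → €85.998375
Travel guide €22.75: books and periodicals → 5.5% → €1.25125
Road atlas €23.40: books and periodicals → 5.5% → €1.287
Smartwatch €355.60: electronic goods → 6.75% → €24.003
Wireless router €97.15: electronic goods → 6.75% → €6.557625
Wireless earbuds €37.60: electronic goods → 6.75% → €2.538
Soccer ball €48.13: athletic equipment → 5% → €2.4065
Poetry collection €20.59: books and periodicals → 5.5% → €1.13245
Unrounded tax sum = €125.1742 → €125.17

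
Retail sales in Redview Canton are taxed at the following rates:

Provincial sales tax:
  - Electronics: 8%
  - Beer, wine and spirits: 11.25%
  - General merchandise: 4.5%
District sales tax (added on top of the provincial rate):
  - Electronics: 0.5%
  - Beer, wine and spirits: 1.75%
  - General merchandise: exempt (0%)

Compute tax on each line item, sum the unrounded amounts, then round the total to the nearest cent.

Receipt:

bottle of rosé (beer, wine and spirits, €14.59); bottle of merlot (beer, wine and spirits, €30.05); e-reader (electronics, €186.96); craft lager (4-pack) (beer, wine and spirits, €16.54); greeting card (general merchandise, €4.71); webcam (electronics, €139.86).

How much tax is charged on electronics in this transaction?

€27.78

E-reader €186.96: electronics → 8% + 0.5% district = 8.5% → €15.8916
Webcam €139.86: electronics → 8% + 0.5% district = 8.5% → €11.8881
Tax on electronics: unrounded sum = €27.7797 → €27.78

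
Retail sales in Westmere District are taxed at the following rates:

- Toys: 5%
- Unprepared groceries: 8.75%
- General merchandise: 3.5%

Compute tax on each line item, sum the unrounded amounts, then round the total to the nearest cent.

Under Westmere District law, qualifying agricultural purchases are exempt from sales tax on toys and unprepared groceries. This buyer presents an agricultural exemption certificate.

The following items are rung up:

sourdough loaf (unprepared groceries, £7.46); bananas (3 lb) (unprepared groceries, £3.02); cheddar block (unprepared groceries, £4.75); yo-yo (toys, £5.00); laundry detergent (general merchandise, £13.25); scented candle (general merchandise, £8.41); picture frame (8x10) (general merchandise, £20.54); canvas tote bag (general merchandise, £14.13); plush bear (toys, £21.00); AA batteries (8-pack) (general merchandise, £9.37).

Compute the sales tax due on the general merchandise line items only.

£2.30

Laundry detergent £13.25: general merchandise → 3.5% → £0.46375
Scented candle £8.41: general merchandise → 3.5% → £0.29435
Picture frame (8x10) £20.54: general merchandise → 3.5% → £0.7189
Canvas tote bag £14.13: general merchandise → 3.5% → £0.49455
AA batteries (8-pack) £9.37: general merchandise → 3.5% → £0.32795
Tax on general merchandise: unrounded sum = £2.2995 → £2.30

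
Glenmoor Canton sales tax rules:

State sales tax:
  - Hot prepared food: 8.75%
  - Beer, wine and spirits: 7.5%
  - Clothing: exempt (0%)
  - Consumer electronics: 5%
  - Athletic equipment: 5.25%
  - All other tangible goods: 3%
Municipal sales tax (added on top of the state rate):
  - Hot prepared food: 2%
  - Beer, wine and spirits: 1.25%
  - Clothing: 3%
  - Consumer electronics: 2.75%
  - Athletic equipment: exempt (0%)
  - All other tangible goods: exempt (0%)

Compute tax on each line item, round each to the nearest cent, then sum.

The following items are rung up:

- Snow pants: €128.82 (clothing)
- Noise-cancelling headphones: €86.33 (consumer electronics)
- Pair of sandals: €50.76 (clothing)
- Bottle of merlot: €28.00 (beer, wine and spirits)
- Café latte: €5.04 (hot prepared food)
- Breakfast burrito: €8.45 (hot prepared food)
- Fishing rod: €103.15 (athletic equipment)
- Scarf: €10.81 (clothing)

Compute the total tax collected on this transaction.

Snow pants €128.82: clothing → 0% + 3% municipal = 3% → €3.86
Noise-cancelling headphones €86.33: consumer electronics → 5% + 2.75% municipal = 7.75% → €6.69
Pair of sandals €50.76: clothing → 0% + 3% municipal = 3% → €1.52
Bottle of merlot €28.00: beer, wine and spirits → 7.5% + 1.25% municipal = 8.75% → €2.45
Café latte €5.04: hot prepared food → 8.75% + 2% municipal = 10.75% → €0.54
Breakfast burrito €8.45: hot prepared food → 8.75% + 2% municipal = 10.75% → €0.91
Fishing rod €103.15: athletic equipment → 5.25% + 0% municipal = 5.25% → €5.42
Scarf €10.81: clothing → 0% + 3% municipal = 3% → €0.32
Total tax = €3.86 + €6.69 + €1.52 + €2.45 + €0.54 + €0.91 + €5.42 + €0.32 = €21.71

€21.71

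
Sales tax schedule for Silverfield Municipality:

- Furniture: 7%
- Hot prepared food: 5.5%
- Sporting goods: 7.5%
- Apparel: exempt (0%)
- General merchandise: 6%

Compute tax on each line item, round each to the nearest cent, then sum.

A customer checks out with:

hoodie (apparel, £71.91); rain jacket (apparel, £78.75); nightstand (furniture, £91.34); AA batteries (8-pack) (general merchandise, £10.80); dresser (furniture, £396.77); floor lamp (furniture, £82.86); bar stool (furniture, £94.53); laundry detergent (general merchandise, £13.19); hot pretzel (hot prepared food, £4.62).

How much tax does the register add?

Hoodie £71.91: apparel → 0% → £0.00
Rain jacket £78.75: apparel → 0% → £0.00
Nightstand £91.34: furniture → 7% → £6.39
AA batteries (8-pack) £10.80: general merchandise → 6% → £0.65
Dresser £396.77: furniture → 7% → £27.77
Floor lamp £82.86: furniture → 7% → £5.80
Bar stool £94.53: furniture → 7% → £6.62
Laundry detergent £13.19: general merchandise → 6% → £0.79
Hot pretzel £4.62: hot prepared food → 5.5% → £0.25
Total tax = £6.39 + £0.65 + £27.77 + £5.80 + £6.62 + £0.79 + £0.25 = £48.27

£48.27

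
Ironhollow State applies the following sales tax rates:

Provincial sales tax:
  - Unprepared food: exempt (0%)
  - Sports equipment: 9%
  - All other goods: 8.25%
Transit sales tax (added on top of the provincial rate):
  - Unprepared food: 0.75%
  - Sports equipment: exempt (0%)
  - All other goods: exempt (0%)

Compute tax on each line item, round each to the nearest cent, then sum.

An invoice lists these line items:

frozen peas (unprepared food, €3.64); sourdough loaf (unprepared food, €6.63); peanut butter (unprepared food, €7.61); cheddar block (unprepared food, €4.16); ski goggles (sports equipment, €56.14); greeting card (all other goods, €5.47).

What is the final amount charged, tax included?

€89.32

Frozen peas €3.64: unprepared food → 0% + 0.75% transit = 0.75% → €0.03
Sourdough loaf €6.63: unprepared food → 0% + 0.75% transit = 0.75% → €0.05
Peanut butter €7.61: unprepared food → 0% + 0.75% transit = 0.75% → €0.06
Cheddar block €4.16: unprepared food → 0% + 0.75% transit = 0.75% → €0.03
Ski goggles €56.14: sports equipment → 9% + 0% transit = 9% → €5.05
Greeting card €5.47: all other goods → 8.25% + 0% transit = 8.25% → €0.45
Subtotal = €83.65; tax = €5.67; total due = €89.32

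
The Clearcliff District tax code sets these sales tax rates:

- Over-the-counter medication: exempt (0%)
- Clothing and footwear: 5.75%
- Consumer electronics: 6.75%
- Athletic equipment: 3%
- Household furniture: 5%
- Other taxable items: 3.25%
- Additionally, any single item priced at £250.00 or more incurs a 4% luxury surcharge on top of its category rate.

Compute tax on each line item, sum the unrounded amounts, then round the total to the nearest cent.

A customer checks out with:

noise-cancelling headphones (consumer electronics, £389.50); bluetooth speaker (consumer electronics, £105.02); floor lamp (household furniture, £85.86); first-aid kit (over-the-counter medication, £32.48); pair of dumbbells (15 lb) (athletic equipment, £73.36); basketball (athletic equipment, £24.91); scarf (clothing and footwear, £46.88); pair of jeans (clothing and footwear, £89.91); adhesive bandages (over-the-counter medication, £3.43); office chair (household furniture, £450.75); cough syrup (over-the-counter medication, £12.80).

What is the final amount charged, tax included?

Noise-cancelling headphones £389.50: consumer electronics → 6.75% + 4% surcharge = 10.75% → £41.87125
Bluetooth speaker £105.02: consumer electronics → 6.75% → £7.08885
Floor lamp £85.86: household furniture → 5% → £4.293
First-aid kit £32.48: over-the-counter medication → 0% → £0.00
Pair of dumbbells (15 lb) £73.36: athletic equipment → 3% → £2.2008
Basketball £24.91: athletic equipment → 3% → £0.7473
Scarf £46.88: clothing and footwear → 5.75% → £2.6956
Pair of jeans £89.91: clothing and footwear → 5.75% → £5.169825
Adhesive bandages £3.43: over-the-counter medication → 0% → £0.00
Office chair £450.75: household furniture → 5% + 4% surcharge = 9% → £40.5675
Cough syrup £12.80: over-the-counter medication → 0% → £0.00
Subtotal = £1314.90; unrounded tax = £104.634125 → £104.63; total due = £1419.53

£1419.53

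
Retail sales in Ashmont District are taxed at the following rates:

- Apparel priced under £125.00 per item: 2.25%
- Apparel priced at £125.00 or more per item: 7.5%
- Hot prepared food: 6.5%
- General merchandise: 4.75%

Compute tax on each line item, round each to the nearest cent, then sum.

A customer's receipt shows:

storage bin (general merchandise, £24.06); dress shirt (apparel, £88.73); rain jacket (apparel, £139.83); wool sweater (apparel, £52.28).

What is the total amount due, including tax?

£319.71

Storage bin £24.06: general merchandise → 4.75% → £1.14
Dress shirt £88.73: apparel, under £125.00 → 2.25% → £2.00
Rain jacket £139.83: apparel, £125.00 or more → 7.5% → £10.49
Wool sweater £52.28: apparel, under £125.00 → 2.25% → £1.18
Subtotal = £304.90; tax = £14.81; total due = £319.71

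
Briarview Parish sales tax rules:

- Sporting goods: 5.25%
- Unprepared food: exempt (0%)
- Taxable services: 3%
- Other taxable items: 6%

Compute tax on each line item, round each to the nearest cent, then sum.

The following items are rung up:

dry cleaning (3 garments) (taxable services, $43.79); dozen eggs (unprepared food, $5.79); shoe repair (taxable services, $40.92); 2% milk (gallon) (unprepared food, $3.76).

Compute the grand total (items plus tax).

Dry cleaning (3 garments) $43.79: taxable services → 3% → $1.31
Dozen eggs $5.79: unprepared food → 0% → $0.00
Shoe repair $40.92: taxable services → 3% → $1.23
2% milk (gallon) $3.76: unprepared food → 0% → $0.00
Subtotal = $94.26; tax = $2.54; total due = $96.80

$96.80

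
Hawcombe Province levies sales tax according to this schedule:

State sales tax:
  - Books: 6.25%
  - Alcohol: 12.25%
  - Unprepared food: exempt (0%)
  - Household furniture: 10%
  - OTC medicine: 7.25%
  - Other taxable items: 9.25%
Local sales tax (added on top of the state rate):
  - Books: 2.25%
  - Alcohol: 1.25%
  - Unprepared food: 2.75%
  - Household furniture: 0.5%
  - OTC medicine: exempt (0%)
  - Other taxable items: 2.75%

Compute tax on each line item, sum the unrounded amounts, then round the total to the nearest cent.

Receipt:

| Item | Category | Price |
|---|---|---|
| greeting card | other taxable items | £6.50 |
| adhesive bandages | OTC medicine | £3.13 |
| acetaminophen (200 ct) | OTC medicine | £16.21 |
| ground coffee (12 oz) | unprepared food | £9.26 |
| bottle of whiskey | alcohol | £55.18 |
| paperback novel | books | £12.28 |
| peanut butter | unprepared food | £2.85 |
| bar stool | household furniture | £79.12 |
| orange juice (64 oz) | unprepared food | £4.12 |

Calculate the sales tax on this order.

Greeting card £6.50: other taxable items → 9.25% + 2.75% local = 12% → £0.78
Adhesive bandages £3.13: OTC medicine → 7.25% + 0% local = 7.25% → £0.226925
Acetaminophen (200 ct) £16.21: OTC medicine → 7.25% + 0% local = 7.25% → £1.175225
Ground coffee (12 oz) £9.26: unprepared food → 0% + 2.75% local = 2.75% → £0.25465
Bottle of whiskey £55.18: alcohol → 12.25% + 1.25% local = 13.5% → £7.4493
Paperback novel £12.28: books → 6.25% + 2.25% local = 8.5% → £1.0438
Peanut butter £2.85: unprepared food → 0% + 2.75% local = 2.75% → £0.078375
Bar stool £79.12: household furniture → 10% + 0.5% local = 10.5% → £8.3076
Orange juice (64 oz) £4.12: unprepared food → 0% + 2.75% local = 2.75% → £0.1133
Unrounded tax sum = £19.429175 → £19.43

£19.43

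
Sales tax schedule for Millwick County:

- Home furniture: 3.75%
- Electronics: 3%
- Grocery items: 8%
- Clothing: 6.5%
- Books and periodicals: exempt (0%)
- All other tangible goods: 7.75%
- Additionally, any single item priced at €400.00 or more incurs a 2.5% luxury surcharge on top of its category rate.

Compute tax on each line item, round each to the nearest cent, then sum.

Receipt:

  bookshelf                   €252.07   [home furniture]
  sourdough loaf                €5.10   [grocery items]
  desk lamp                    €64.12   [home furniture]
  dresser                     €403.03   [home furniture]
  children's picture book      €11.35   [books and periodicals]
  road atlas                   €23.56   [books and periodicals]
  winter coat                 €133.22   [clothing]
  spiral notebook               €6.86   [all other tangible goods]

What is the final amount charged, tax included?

Bookshelf €252.07: home furniture → 3.75% → €9.45
Sourdough loaf €5.10: grocery items → 8% → €0.41
Desk lamp €64.12: home furniture → 3.75% → €2.40
Dresser €403.03: home furniture → 3.75% + 2.5% surcharge = 6.25% → €25.19
Children's picture book €11.35: books and periodicals → 0% → €0.00
Road atlas €23.56: books and periodicals → 0% → €0.00
Winter coat €133.22: clothing → 6.5% → €8.66
Spiral notebook €6.86: all other tangible goods → 7.75% → €0.53
Subtotal = €899.31; tax = €46.64; total due = €945.95

€945.95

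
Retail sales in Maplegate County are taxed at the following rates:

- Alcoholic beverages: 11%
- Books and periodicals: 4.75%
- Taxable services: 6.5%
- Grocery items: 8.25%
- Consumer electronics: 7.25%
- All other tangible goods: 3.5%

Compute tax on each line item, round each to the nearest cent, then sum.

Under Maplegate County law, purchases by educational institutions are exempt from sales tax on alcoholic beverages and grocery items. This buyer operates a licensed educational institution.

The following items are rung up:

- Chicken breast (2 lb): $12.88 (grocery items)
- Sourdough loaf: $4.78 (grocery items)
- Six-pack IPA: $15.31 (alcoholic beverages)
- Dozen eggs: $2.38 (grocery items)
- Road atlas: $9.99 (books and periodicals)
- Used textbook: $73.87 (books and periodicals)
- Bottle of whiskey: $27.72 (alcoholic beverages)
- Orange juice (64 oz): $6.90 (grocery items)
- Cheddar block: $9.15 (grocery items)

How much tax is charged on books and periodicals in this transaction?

$3.98

Road atlas $9.99: books and periodicals → 4.75% → $0.47
Used textbook $73.87: books and periodicals → 4.75% → $3.51
Tax on books and periodicals = $0.47 + $3.51 = $3.98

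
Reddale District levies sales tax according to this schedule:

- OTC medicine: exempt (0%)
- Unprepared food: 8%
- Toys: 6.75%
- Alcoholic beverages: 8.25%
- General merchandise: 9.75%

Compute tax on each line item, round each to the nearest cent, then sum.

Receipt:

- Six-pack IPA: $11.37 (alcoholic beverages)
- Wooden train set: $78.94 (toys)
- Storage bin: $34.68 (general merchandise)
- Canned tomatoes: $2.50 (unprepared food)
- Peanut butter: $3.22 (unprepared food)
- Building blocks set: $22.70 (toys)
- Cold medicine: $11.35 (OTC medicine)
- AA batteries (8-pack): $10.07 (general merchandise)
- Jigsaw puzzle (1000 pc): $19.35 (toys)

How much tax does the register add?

Six-pack IPA $11.37: alcoholic beverages → 8.25% → $0.94
Wooden train set $78.94: toys → 6.75% → $5.33
Storage bin $34.68: general merchandise → 9.75% → $3.38
Canned tomatoes $2.50: unprepared food → 8% → $0.20
Peanut butter $3.22: unprepared food → 8% → $0.26
Building blocks set $22.70: toys → 6.75% → $1.53
Cold medicine $11.35: OTC medicine → 0% → $0.00
AA batteries (8-pack) $10.07: general merchandise → 9.75% → $0.98
Jigsaw puzzle (1000 pc) $19.35: toys → 6.75% → $1.31
Total tax = $0.94 + $5.33 + $3.38 + $0.20 + $0.26 + $1.53 + $0.98 + $1.31 = $13.93

$13.93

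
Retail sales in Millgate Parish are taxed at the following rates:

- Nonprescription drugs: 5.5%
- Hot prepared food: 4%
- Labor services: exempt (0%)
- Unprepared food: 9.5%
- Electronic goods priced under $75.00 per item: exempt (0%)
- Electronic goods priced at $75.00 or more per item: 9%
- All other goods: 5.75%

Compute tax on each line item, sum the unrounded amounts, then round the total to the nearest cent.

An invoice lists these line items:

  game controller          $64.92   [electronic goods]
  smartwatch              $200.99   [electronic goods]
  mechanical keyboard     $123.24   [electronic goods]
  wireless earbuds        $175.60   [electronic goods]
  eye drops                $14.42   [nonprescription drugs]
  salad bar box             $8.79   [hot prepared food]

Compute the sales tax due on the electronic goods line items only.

$44.98

Game controller $64.92: electronic goods, under $75.00 → 0% → $0.00
Smartwatch $200.99: electronic goods, $75.00 or more → 9% → $18.0891
Mechanical keyboard $123.24: electronic goods, $75.00 or more → 9% → $11.0916
Wireless earbuds $175.60: electronic goods, $75.00 or more → 9% → $15.804
Tax on electronic goods: unrounded sum = $44.9847 → $44.98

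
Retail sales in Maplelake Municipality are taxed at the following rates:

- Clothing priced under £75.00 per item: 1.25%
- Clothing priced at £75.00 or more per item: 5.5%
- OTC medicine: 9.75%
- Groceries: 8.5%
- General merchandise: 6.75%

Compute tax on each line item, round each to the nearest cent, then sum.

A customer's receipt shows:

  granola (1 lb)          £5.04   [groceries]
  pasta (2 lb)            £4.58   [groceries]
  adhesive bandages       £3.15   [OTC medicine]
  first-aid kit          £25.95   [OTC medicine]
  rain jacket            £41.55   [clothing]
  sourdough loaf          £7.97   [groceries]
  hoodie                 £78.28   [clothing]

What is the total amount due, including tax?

£175.69

Granola (1 lb) £5.04: groceries → 8.5% → £0.43
Pasta (2 lb) £4.58: groceries → 8.5% → £0.39
Adhesive bandages £3.15: OTC medicine → 9.75% → £0.31
First-aid kit £25.95: OTC medicine → 9.75% → £2.53
Rain jacket £41.55: clothing, under £75.00 → 1.25% → £0.52
Sourdough loaf £7.97: groceries → 8.5% → £0.68
Hoodie £78.28: clothing, £75.00 or more → 5.5% → £4.31
Subtotal = £166.52; tax = £9.17; total due = £175.69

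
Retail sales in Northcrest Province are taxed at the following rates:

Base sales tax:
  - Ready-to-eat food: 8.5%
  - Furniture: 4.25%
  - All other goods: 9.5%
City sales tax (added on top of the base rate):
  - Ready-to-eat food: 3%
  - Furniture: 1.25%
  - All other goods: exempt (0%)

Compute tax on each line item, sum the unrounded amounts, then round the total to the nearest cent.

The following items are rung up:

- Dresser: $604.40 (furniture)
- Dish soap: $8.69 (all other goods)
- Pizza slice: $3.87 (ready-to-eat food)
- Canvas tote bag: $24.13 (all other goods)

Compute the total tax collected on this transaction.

$36.80

Dresser $604.40: furniture → 4.25% + 1.25% city = 5.5% → $33.242
Dish soap $8.69: all other goods → 9.5% + 0% city = 9.5% → $0.82555
Pizza slice $3.87: ready-to-eat food → 8.5% + 3% city = 11.5% → $0.44505
Canvas tote bag $24.13: all other goods → 9.5% + 0% city = 9.5% → $2.29235
Unrounded tax sum = $36.80495 → $36.80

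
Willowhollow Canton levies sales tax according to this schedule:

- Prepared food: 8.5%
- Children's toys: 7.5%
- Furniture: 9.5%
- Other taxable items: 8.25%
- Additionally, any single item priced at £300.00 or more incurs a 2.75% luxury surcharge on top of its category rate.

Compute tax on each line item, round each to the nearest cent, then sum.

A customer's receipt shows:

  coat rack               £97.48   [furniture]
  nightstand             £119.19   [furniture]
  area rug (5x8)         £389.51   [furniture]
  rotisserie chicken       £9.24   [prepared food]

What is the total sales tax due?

Coat rack £97.48: furniture → 9.5% → £9.26
Nightstand £119.19: furniture → 9.5% → £11.32
Area rug (5x8) £389.51: furniture → 9.5% + 2.75% surcharge = 12.25% → £47.71
Rotisserie chicken £9.24: prepared food → 8.5% → £0.79
Total tax = £9.26 + £11.32 + £47.71 + £0.79 = £69.08

£69.08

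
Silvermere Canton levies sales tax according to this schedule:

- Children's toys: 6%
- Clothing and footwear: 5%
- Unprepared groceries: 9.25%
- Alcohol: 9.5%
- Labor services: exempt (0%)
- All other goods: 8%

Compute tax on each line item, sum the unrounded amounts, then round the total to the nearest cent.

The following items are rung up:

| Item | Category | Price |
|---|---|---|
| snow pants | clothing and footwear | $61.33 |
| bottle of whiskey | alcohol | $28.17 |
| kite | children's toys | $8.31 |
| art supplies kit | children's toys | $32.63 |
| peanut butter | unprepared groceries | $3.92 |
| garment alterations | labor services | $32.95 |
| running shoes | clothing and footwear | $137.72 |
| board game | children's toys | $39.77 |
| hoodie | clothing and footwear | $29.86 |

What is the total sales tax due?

Snow pants $61.33: clothing and footwear → 5% → $3.0665
Bottle of whiskey $28.17: alcohol → 9.5% → $2.67615
Kite $8.31: children's toys → 6% → $0.4986
Art supplies kit $32.63: children's toys → 6% → $1.9578
Peanut butter $3.92: unprepared groceries → 9.25% → $0.3626
Garment alterations $32.95: labor services → 0% → $0.00
Running shoes $137.72: clothing and footwear → 5% → $6.886
Board game $39.77: children's toys → 6% → $2.3862
Hoodie $29.86: clothing and footwear → 5% → $1.493
Unrounded tax sum = $19.32685 → $19.33

$19.33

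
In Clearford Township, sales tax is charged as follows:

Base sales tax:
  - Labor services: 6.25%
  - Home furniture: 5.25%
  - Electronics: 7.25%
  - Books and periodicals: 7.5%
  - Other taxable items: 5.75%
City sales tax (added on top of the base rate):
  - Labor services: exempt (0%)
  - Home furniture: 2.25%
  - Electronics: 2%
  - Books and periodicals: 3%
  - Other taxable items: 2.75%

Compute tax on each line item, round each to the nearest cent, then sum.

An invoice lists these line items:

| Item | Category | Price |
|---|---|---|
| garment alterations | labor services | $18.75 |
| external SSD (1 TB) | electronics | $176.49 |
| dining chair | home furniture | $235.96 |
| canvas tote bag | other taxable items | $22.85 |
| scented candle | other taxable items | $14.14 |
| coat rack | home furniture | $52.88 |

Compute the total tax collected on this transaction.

$42.31

Garment alterations $18.75: labor services → 6.25% + 0% city = 6.25% → $1.17
External SSD (1 TB) $176.49: electronics → 7.25% + 2% city = 9.25% → $16.33
Dining chair $235.96: home furniture → 5.25% + 2.25% city = 7.5% → $17.70
Canvas tote bag $22.85: other taxable items → 5.75% + 2.75% city = 8.5% → $1.94
Scented candle $14.14: other taxable items → 5.75% + 2.75% city = 8.5% → $1.20
Coat rack $52.88: home furniture → 5.25% + 2.25% city = 7.5% → $3.97
Total tax = $1.17 + $16.33 + $17.70 + $1.94 + $1.20 + $3.97 = $42.31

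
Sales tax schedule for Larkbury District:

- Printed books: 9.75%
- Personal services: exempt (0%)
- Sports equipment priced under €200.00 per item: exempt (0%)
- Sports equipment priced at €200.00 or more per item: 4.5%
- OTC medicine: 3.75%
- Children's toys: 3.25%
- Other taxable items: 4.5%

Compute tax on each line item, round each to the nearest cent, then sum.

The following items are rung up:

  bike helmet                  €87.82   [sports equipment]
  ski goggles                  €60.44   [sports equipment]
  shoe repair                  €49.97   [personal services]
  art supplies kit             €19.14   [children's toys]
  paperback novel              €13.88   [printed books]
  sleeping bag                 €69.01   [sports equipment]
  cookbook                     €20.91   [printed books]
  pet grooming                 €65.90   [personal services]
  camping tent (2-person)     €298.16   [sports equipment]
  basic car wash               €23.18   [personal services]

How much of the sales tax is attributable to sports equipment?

€13.42

Bike helmet €87.82: sports equipment, under €200.00 → 0% → €0.00
Ski goggles €60.44: sports equipment, under €200.00 → 0% → €0.00
Sleeping bag €69.01: sports equipment, under €200.00 → 0% → €0.00
Camping tent (2-person) €298.16: sports equipment, €200.00 or more → 4.5% → €13.42
Tax on sports equipment = €0.00 + €0.00 + €0.00 + €13.42 = €13.42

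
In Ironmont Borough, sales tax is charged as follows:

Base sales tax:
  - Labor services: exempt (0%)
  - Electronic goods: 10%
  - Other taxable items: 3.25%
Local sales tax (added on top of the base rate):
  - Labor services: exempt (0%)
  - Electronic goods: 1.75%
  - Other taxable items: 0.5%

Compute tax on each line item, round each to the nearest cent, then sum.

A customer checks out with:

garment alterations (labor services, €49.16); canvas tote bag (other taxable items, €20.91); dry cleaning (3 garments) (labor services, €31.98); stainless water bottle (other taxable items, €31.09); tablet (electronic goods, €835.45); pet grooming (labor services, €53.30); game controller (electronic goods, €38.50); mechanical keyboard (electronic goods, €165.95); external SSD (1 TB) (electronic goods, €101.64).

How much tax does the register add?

Garment alterations €49.16: labor services → 0% + 0% local = 0% → €0.00
Canvas tote bag €20.91: other taxable items → 3.25% + 0.5% local = 3.75% → €0.78
Dry cleaning (3 garments) €31.98: labor services → 0% + 0% local = 0% → €0.00
Stainless water bottle €31.09: other taxable items → 3.25% + 0.5% local = 3.75% → €1.17
Tablet €835.45: electronic goods → 10% + 1.75% local = 11.75% → €98.17
Pet grooming €53.30: labor services → 0% + 0% local = 0% → €0.00
Game controller €38.50: electronic goods → 10% + 1.75% local = 11.75% → €4.52
Mechanical keyboard €165.95: electronic goods → 10% + 1.75% local = 11.75% → €19.50
External SSD (1 TB) €101.64: electronic goods → 10% + 1.75% local = 11.75% → €11.94
Total tax = €0.78 + €1.17 + €98.17 + €4.52 + €19.50 + €11.94 = €136.08

€136.08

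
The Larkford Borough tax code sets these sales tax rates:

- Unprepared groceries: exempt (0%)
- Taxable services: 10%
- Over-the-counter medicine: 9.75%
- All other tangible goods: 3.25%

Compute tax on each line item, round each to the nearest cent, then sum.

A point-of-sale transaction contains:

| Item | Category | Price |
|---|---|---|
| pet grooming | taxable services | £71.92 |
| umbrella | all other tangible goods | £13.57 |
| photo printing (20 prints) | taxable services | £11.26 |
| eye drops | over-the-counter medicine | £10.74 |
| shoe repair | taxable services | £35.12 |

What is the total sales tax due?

Pet grooming £71.92: taxable services → 10% → £7.19
Umbrella £13.57: all other tangible goods → 3.25% → £0.44
Photo printing (20 prints) £11.26: taxable services → 10% → £1.13
Eye drops £10.74: over-the-counter medicine → 9.75% → £1.05
Shoe repair £35.12: taxable services → 10% → £3.51
Total tax = £7.19 + £0.44 + £1.13 + £1.05 + £3.51 = £13.32

£13.32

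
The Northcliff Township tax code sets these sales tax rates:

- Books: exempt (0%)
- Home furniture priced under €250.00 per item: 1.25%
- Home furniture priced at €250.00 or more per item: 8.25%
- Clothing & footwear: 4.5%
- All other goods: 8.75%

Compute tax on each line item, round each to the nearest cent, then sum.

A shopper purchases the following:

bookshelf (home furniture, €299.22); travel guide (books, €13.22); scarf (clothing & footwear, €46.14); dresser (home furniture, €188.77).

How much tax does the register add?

€29.13

Bookshelf €299.22: home furniture, €250.00 or more → 8.25% → €24.69
Travel guide €13.22: books → 0% → €0.00
Scarf €46.14: clothing & footwear → 4.5% → €2.08
Dresser €188.77: home furniture, under €250.00 → 1.25% → €2.36
Total tax = €24.69 + €2.08 + €2.36 = €29.13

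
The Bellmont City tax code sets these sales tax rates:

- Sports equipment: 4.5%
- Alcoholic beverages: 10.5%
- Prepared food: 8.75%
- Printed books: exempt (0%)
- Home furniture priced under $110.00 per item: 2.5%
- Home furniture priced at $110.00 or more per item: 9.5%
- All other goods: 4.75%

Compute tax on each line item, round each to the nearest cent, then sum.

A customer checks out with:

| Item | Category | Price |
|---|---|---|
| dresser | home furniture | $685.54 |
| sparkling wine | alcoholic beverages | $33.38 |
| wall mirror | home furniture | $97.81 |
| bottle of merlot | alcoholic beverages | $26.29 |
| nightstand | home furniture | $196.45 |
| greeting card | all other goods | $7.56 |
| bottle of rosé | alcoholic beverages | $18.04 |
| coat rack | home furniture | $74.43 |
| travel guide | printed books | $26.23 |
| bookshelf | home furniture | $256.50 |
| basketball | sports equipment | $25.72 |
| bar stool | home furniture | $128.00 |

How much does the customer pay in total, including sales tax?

$1710.25

Dresser $685.54: home furniture, $110.00 or more → 9.5% → $65.13
Sparkling wine $33.38: alcoholic beverages → 10.5% → $3.50
Wall mirror $97.81: home furniture, under $110.00 → 2.5% → $2.45
Bottle of merlot $26.29: alcoholic beverages → 10.5% → $2.76
Nightstand $196.45: home furniture, $110.00 or more → 9.5% → $18.66
Greeting card $7.56: all other goods → 4.75% → $0.36
Bottle of rosé $18.04: alcoholic beverages → 10.5% → $1.89
Coat rack $74.43: home furniture, under $110.00 → 2.5% → $1.86
Travel guide $26.23: printed books → 0% → $0.00
Bookshelf $256.50: home furniture, $110.00 or more → 9.5% → $24.37
Basketball $25.72: sports equipment → 4.5% → $1.16
Bar stool $128.00: home furniture, $110.00 or more → 9.5% → $12.16
Subtotal = $1575.95; tax = $134.30; total due = $1710.25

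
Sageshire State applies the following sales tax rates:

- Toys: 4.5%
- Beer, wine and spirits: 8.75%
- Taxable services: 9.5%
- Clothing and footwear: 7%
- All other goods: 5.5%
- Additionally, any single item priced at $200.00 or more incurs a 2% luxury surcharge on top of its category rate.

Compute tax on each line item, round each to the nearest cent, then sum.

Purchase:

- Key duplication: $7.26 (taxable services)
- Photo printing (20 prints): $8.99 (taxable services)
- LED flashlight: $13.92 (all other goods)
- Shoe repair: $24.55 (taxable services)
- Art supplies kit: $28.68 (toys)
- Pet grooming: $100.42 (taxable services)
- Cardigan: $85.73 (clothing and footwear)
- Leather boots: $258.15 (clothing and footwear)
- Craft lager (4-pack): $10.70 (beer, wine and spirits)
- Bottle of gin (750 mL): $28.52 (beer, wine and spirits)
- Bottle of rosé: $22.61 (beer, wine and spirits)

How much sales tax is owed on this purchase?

$50.12

Key duplication $7.26: taxable services → 9.5% → $0.69
Photo printing (20 prints) $8.99: taxable services → 9.5% → $0.85
LED flashlight $13.92: all other goods → 5.5% → $0.77
Shoe repair $24.55: taxable services → 9.5% → $2.33
Art supplies kit $28.68: toys → 4.5% → $1.29
Pet grooming $100.42: taxable services → 9.5% → $9.54
Cardigan $85.73: clothing and footwear → 7% → $6.00
Leather boots $258.15: clothing and footwear → 7% + 2% surcharge = 9% → $23.23
Craft lager (4-pack) $10.70: beer, wine and spirits → 8.75% → $0.94
Bottle of gin (750 mL) $28.52: beer, wine and spirits → 8.75% → $2.50
Bottle of rosé $22.61: beer, wine and spirits → 8.75% → $1.98
Total tax = $0.69 + $0.85 + $0.77 + $2.33 + $1.29 + $9.54 + $6.00 + $23.23 + $0.94 + $2.50 + $1.98 = $50.12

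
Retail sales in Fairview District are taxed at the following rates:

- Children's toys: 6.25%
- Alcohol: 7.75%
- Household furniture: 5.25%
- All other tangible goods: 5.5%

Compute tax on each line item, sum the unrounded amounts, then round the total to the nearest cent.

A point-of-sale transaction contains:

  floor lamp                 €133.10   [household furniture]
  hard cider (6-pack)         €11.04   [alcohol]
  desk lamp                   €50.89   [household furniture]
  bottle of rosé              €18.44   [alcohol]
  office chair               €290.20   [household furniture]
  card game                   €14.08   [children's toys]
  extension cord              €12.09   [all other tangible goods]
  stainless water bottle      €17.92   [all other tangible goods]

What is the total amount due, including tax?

€577.47

Floor lamp €133.10: household furniture → 5.25% → €6.98775
Hard cider (6-pack) €11.04: alcohol → 7.75% → €0.8556
Desk lamp €50.89: household furniture → 5.25% → €2.671725
Bottle of rosé €18.44: alcohol → 7.75% → €1.4291
Office chair €290.20: household furniture → 5.25% → €15.2355
Card game €14.08: children's toys → 6.25% → €0.88
Extension cord €12.09: all other tangible goods → 5.5% → €0.66495
Stainless water bottle €17.92: all other tangible goods → 5.5% → €0.9856
Subtotal = €547.76; unrounded tax = €29.710225 → €29.71; total due = €577.47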